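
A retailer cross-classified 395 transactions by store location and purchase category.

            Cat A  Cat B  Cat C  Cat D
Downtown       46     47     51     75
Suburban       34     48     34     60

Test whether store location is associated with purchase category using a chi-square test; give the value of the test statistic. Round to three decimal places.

2.223

Row totals: 219, 176. Column totals: 80, 95, 85, 135. Grand total N = 395.
Expected counts (row total × column total / N):
  Downtown, Cat A: 219×80/395 = 44.3544
  Downtown, Cat B: 219×95/395 = 52.6709
  Downtown, Cat C: 219×85/395 = 47.1266
  Downtown, Cat D: 219×135/395 = 74.8481
  Suburban, Cat A: 176×80/395 = 35.6456
  Suburban, Cat B: 176×95/395 = 42.3291
  Suburban, Cat C: 176×85/395 = 37.8734
  Suburban, Cat D: 176×135/395 = 60.1519
Contributions (O − E)²/E:
  (46 − 44.3544)²/44.3544 = 0.0611
  (47 − 52.6709)²/52.6709 = 0.6106
  (51 − 47.1266)²/47.1266 = 0.3184
  (75 − 74.8481)²/74.8481 = 0.0003
  (34 − 35.6456)²/35.6456 = 0.0760
  (48 − 42.3291)²/42.3291 = 0.7597
  (34 − 37.8734)²/37.8734 = 0.3961
  (60 − 60.1519)²/60.1519 = 0.0004
χ² = 0.0611 + 0.6106 + 0.3184 + 0.0003 + 0.0760 + 0.7597 + 0.3961 + 0.0004 = 2.223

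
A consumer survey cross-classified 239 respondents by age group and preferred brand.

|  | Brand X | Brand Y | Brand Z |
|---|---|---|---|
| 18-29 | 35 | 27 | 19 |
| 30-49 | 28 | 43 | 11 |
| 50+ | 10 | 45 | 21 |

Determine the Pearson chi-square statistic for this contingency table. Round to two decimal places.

22.06

Row totals: 81, 82, 76. Column totals: 73, 115, 51. Grand total N = 239.
Expected counts (row total × column total / N):
  18-29, Brand X: 81×73/239 = 24.741
  18-29, Brand Y: 81×115/239 = 38.975
  18-29, Brand Z: 81×51/239 = 17.285
  30-49, Brand X: 82×73/239 = 25.046
  30-49, Brand Y: 82×115/239 = 39.456
  30-49, Brand Z: 82×51/239 = 17.498
  50+, Brand X: 76×73/239 = 23.213
  50+, Brand Y: 76×115/239 = 36.569
  50+, Brand Z: 76×51/239 = 16.218
Contributions (O − E)²/E:
  (35 − 24.741)²/24.741 = 4.2540
  (27 − 38.975)²/38.975 = 3.6793
  (19 − 17.285)²/17.285 = 0.1702
  (28 − 25.046)²/25.046 = 0.3484
  (43 − 39.456)²/39.456 = 0.3183
  (11 − 17.498)²/17.498 = 2.4131
  (10 − 23.213)²/23.213 = 7.5209
  (45 − 36.569)²/36.569 = 1.9438
  (21 − 16.218)²/16.218 = 1.4100
χ² = 4.2540 + 3.6793 + 0.1702 + 0.3484 + 0.3183 + 2.4131 + 7.5209 + 1.9438 + 1.4100 = 22.06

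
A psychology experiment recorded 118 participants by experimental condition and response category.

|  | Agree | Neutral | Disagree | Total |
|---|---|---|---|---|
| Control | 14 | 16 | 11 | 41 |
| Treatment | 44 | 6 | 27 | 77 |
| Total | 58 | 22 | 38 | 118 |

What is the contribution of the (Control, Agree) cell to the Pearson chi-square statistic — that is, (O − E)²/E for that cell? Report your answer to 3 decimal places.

1.878

Row total (Control) = 41; column total (Agree) = 58; N = 118.
Expected count E = 41 × 58 / 118 = 20.1525.
Contribution = (O − E)²/E = (14 − 20.1525)² / 20.1525 = 1.878.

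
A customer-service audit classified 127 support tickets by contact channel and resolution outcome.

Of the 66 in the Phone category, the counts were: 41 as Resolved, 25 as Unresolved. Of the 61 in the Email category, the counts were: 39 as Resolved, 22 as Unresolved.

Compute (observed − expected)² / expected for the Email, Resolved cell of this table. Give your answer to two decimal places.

Row total (Email) = 61; column total (Resolved) = 80; N = 127.
Expected count E = 61 × 80 / 127 = 38.425.
Contribution = (O − E)²/E = (39 − 38.425)² / 38.425 = 0.01.

0.01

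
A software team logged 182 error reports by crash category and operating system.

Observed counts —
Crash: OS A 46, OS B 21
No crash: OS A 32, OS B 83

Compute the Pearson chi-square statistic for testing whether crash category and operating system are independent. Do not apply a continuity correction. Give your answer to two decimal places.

28.82

Row totals: 67, 115. Column totals: 78, 104. Grand total N = 182.
Expected counts (row total × column total / N):
  Crash, OS A: 67×78/182 = 28.714
  Crash, OS B: 67×104/182 = 38.286
  No crash, OS A: 115×78/182 = 49.286
  No crash, OS B: 115×104/182 = 65.714
Contributions (O − E)²/E:
  (46 − 28.714)²/28.714 = 10.4063
  (21 − 38.286)²/38.286 = 7.8046
  (32 − 49.286)²/49.286 = 6.0627
  (83 − 65.714)²/65.714 = 4.5471
χ² = 10.4063 + 7.8046 + 6.0627 + 4.5471 = 28.82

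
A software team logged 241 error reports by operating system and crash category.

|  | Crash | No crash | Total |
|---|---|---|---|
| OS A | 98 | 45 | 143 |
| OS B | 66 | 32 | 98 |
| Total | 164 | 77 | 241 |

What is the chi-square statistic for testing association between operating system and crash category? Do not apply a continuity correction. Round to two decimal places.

Grand total N = 241.
Expected counts (row total × column total / N):
  OS A, Crash: 143×164/241 = 97.311
  OS A, No crash: 143×77/241 = 45.689
  OS B, Crash: 98×164/241 = 66.689
  OS B, No crash: 98×77/241 = 31.311
Contributions (O − E)²/E:
  (98 − 97.311)²/97.311 = 0.0049
  (45 − 45.689)²/45.689 = 0.0104
  (66 − 66.689)²/66.689 = 0.0071
  (32 − 31.311)²/31.311 = 0.0152
χ² = 0.0049 + 0.0104 + 0.0071 + 0.0152 = 0.04

0.04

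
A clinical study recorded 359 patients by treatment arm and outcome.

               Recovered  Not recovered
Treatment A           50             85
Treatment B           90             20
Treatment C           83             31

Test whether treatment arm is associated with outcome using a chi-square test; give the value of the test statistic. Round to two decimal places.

59.77

Row totals: 135, 110, 114. Column totals: 223, 136. Grand total N = 359.
Expected counts (row total × column total / N):
  Treatment A, Recovered: 135×223/359 = 83.858
  Treatment A, Not recovered: 135×136/359 = 51.142
  Treatment B, Recovered: 110×223/359 = 68.329
  Treatment B, Not recovered: 110×136/359 = 41.671
  Treatment C, Recovered: 114×223/359 = 70.813
  Treatment C, Not recovered: 114×136/359 = 43.187
Contributions (O − E)²/E:
  (50 − 83.858)²/83.858 = 13.6703
  (85 − 51.142)²/51.142 = 22.4153
  (90 − 68.329)²/68.329 = 6.8731
  (20 − 41.671)²/41.671 = 11.2700
  (83 − 70.813)²/70.813 = 2.0974
  (31 − 43.187)²/43.187 = 3.4391
χ² = 13.6703 + 22.4153 + 6.8731 + 11.2700 + 2.0974 + 3.4391 = 59.77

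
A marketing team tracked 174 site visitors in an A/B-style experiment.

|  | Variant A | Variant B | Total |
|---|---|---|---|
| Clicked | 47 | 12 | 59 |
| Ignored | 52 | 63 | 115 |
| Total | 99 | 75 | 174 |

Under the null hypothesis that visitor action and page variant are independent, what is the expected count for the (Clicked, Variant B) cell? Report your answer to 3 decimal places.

25.431

Row total (Clicked) = 59; column total (Variant B) = 75; grand total N = 174.
Expected count = (row total × column total) / N = 59 × 75 / 174 = 25.431.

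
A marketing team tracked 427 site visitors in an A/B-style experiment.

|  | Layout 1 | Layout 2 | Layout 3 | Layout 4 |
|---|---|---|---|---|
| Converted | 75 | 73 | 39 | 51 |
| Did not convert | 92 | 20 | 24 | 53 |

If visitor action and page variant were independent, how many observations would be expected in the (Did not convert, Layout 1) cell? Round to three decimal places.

Row total (Did not convert) = 189; column total (Layout 1) = 167; grand total N = 427.
Expected count = (row total × column total) / N = 189 × 167 / 427 = 73.918.

73.918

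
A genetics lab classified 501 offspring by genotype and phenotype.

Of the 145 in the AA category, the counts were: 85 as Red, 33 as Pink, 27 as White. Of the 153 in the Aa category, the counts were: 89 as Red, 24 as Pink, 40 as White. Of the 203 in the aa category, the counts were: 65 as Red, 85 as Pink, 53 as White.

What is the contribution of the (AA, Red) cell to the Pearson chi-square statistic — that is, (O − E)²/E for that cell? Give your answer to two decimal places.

Row total (AA) = 145; column total (Red) = 239; N = 501.
Expected count E = 145 × 239 / 501 = 69.172.
Contribution = (O − E)²/E = (85 − 69.172)² / 69.172 = 3.62.

3.62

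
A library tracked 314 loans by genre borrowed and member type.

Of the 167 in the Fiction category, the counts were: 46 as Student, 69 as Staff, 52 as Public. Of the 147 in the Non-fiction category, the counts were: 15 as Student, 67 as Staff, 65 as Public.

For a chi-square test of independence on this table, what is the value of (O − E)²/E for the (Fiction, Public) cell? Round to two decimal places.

Row total (Fiction) = 167; column total (Public) = 117; N = 314.
Expected count E = 167 × 117 / 314 = 62.226.
Contribution = (O − E)²/E = (52 − 62.226)² / 62.226 = 1.68.

1.68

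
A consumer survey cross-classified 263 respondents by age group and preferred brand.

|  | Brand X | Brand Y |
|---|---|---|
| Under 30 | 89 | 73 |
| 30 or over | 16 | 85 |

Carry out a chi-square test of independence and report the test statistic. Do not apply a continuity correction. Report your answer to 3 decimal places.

Row totals: 162, 101. Column totals: 105, 158. Grand total N = 263.
Expected counts (row total × column total / N):
  Under 30, Brand X: 162×105/263 = 64.6768
  Under 30, Brand Y: 162×158/263 = 97.3232
  30 or over, Brand X: 101×105/263 = 40.3232
  30 or over, Brand Y: 101×158/263 = 60.6768
Contributions (O − E)²/E:
  (89 − 64.6768)²/64.6768 = 9.1473
  (73 − 97.3232)²/97.3232 = 6.0789
  (16 − 40.3232)²/40.3232 = 14.6719
  (85 − 60.6768)²/60.6768 = 9.7503
χ² = 9.1473 + 6.0789 + 14.6719 + 9.7503 = 39.648

39.648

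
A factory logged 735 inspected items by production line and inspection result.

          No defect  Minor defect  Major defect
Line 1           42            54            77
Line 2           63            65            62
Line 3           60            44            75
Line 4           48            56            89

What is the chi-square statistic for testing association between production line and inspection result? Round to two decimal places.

12.89

Row totals: 173, 190, 179, 193. Column totals: 213, 219, 303. Grand total N = 735.
Expected counts (row total × column total / N):
  Line 1, No defect: 173×213/735 = 50.135
  Line 1, Minor defect: 173×219/735 = 51.547
  Line 1, Major defect: 173×303/735 = 71.318
  Line 2, No defect: 190×213/735 = 55.061
  Line 2, Minor defect: 190×219/735 = 56.612
  Line 2, Major defect: 190×303/735 = 78.327
  Line 3, No defect: 179×213/735 = 51.873
  Line 3, Minor defect: 179×219/735 = 53.335
  Line 3, Major defect: 179×303/735 = 73.792
  Line 4, No defect: 193×213/735 = 55.931
  Line 4, Minor defect: 193×219/735 = 57.506
  Line 4, Major defect: 193×303/735 = 79.563
Contributions (O − E)²/E:
  (42 − 50.135)²/50.135 = 1.3200
  (54 − 51.547)²/51.547 = 0.1167
  (77 − 71.318)²/71.318 = 0.4527
  (63 − 55.061)²/55.061 = 1.1447
  (65 − 56.612)²/56.612 = 1.2428
  (62 − 78.327)²/78.327 = 3.4033
  (60 − 51.873)²/51.873 = 1.2733
  (44 − 53.335)²/53.335 = 1.6339
  (75 − 73.792)²/73.792 = 0.0198
  (48 − 55.931)²/55.931 = 1.1246
  (56 − 57.506)²/57.506 = 0.0394
  (89 − 79.563)²/79.563 = 1.1193
χ² = 1.3200 + 0.1167 + 0.4527 + 1.1447 + 1.2428 + 3.4033 + 1.2733 + 1.6339 + 0.0198 + 1.1246 + 0.0394 + 1.1193 = 12.89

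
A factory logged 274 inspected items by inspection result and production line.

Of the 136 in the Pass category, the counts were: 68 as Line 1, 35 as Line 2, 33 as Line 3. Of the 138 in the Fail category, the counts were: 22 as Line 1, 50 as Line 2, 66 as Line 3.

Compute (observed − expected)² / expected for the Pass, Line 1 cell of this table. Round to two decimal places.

Row total (Pass) = 136; column total (Line 1) = 90; N = 274.
Expected count E = 136 × 90 / 274 = 44.672.
Contribution = (O − E)²/E = (68 − 44.672)² / 44.672 = 12.18.

12.18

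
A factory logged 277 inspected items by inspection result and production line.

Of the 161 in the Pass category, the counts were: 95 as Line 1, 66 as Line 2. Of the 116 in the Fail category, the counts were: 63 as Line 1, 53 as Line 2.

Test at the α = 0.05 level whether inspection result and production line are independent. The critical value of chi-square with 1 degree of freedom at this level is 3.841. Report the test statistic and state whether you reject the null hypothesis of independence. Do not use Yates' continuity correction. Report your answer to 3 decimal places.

0.607; fail to reject H₀

Row totals: 161, 116. Column totals: 158, 119. Grand total N = 277.
Expected counts (row total × column total / N):
  Pass, Line 1: 161×158/277 = 91.83394
  Pass, Line 2: 161×119/277 = 69.16606
  Fail, Line 1: 116×158/277 = 66.16606
  Fail, Line 2: 116×119/277 = 49.83394
Contributions (O − E)²/E:
  (95 − 91.83394)²/91.83394 = 0.1092
  (66 − 69.16606)²/69.16606 = 0.1449
  (63 − 66.16606)²/66.16606 = 0.1515
  (53 − 49.83394)²/49.83394 = 0.2011
χ² = 0.1092 + 0.1449 + 0.1515 + 0.2011 = 0.607
df = (2−1)(2−1) = 1. Since 0.607 < 3.841, fail to reject the null hypothesis of independence at α = 0.05.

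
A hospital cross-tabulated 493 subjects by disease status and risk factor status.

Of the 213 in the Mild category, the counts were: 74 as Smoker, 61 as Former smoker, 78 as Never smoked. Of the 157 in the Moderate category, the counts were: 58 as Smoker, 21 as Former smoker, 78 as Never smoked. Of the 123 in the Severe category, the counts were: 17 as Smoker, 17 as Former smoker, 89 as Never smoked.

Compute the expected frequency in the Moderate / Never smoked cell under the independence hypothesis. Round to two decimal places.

Row total (Moderate) = 157; column total (Never smoked) = 245; grand total N = 493.
Expected count = (row total × column total) / N = 157 × 245 / 493 = 78.02.

78.02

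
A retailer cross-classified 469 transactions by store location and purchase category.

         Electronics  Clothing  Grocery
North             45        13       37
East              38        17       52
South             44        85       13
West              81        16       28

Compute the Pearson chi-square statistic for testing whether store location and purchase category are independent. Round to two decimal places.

134.19

Row totals: 95, 107, 142, 125. Column totals: 208, 131, 130. Grand total N = 469.
Expected counts (row total × column total / N):
  North, Electronics: 95×208/469 = 42.132
  North, Clothing: 95×131/469 = 26.535
  North, Grocery: 95×130/469 = 26.333
  East, Electronics: 107×208/469 = 47.454
  East, Clothing: 107×131/469 = 29.887
  East, Grocery: 107×130/469 = 29.659
  South, Electronics: 142×208/469 = 62.977
  South, Clothing: 142×131/469 = 39.663
  South, Grocery: 142×130/469 = 39.360
  West, Electronics: 125×208/469 = 55.437
  West, Clothing: 125×131/469 = 34.915
  West, Grocery: 125×130/469 = 34.648
Contributions (O − E)²/E:
  (45 − 42.132)²/42.132 = 0.1952
  (13 − 26.535)²/26.535 = 6.9039
  (37 − 26.333)²/26.333 = 4.3210
  (38 − 47.454)²/47.454 = 1.8835
  (17 − 29.887)²/29.887 = 5.5568
  (52 − 29.659)²/29.659 = 16.8286
  (44 − 62.977)²/62.977 = 5.7184
  (85 − 39.663)²/39.663 = 51.8227
  (13 − 39.360)²/39.360 = 17.6537
  (81 − 55.437)²/55.437 = 11.7876
  (16 − 34.915)²/34.915 = 10.2471
  (28 − 34.648)²/34.648 = 1.2756
χ² = 0.1952 + 6.9039 + 4.3210 + 1.8835 + 5.5568 + 16.8286 + 5.7184 + 51.8227 + 17.6537 + 11.7876 + 10.2471 + 1.2756 = 134.19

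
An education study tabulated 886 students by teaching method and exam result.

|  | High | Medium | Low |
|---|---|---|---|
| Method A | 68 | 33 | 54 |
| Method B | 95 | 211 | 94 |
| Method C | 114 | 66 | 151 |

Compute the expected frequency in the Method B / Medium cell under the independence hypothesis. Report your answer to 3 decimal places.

Row total (Method B) = 400; column total (Medium) = 310; grand total N = 886.
Expected count = (row total × column total) / N = 400 × 310 / 886 = 139.955.

139.955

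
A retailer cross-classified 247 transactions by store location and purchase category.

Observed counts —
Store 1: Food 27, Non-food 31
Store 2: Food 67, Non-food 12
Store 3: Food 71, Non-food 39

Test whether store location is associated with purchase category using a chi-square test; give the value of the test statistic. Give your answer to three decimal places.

22.529

Row totals: 58, 79, 110. Column totals: 165, 82. Grand total N = 247.
Expected counts (row total × column total / N):
  Store 1, Food: 58×165/247 = 38.7449
  Store 1, Non-food: 58×82/247 = 19.2551
  Store 2, Food: 79×165/247 = 52.7733
  Store 2, Non-food: 79×82/247 = 26.2267
  Store 3, Food: 110×165/247 = 73.4818
  Store 3, Non-food: 110×82/247 = 36.5182
Contributions (O − E)²/E:
  (27 − 38.7449)²/38.7449 = 3.5603
  (31 − 19.2551)²/19.2551 = 7.1640
  (67 − 52.7733)²/52.7733 = 3.8353
  (12 − 26.2267)²/26.2267 = 7.7173
  (71 − 73.4818)²/73.4818 = 0.0838
  (39 − 36.5182)²/36.5182 = 0.1687
χ² = 3.5603 + 7.1640 + 3.8353 + 7.7173 + 0.0838 + 0.1687 = 22.529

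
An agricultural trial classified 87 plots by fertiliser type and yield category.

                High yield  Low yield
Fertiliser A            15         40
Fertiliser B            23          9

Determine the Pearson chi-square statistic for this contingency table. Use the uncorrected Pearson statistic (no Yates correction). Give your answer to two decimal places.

Row totals: 55, 32. Column totals: 38, 49. Grand total N = 87.
Expected counts (row total × column total / N):
  Fertiliser A, High yield: 55×38/87 = 24.023
  Fertiliser A, Low yield: 55×49/87 = 30.977
  Fertiliser B, High yield: 32×38/87 = 13.977
  Fertiliser B, Low yield: 32×49/87 = 18.023
Contributions (O − E)²/E:
  (15 − 24.023)²/24.023 = 3.3890
  (40 − 30.977)²/30.977 = 2.6282
  (23 − 13.977)²/13.977 = 5.8249
  (9 − 18.023)²/18.023 = 4.5173
χ² = 3.3890 + 2.6282 + 5.8249 + 4.5173 = 16.36

16.36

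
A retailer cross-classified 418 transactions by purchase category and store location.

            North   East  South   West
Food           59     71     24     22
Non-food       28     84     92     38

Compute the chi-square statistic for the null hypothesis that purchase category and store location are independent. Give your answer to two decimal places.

47.02

Row totals: 176, 242. Column totals: 87, 155, 116, 60. Grand total N = 418.
Expected counts (row total × column total / N):
  Food, North: 176×87/418 = 36.632
  Food, East: 176×155/418 = 65.263
  Food, South: 176×116/418 = 48.842
  Food, West: 176×60/418 = 25.263
  Non-food, North: 242×87/418 = 50.368
  Non-food, East: 242×155/418 = 89.737
  Non-food, South: 242×116/418 = 67.158
  Non-food, West: 242×60/418 = 34.737
Contributions (O − E)²/E:
  (59 − 36.632)²/36.632 = 13.6582
  (71 − 65.263)²/65.263 = 0.5043
  (24 − 48.842)²/48.842 = 12.6351
  (22 − 25.263)²/25.263 = 0.4215
  (28 − 50.368)²/50.368 = 9.9334
  (84 − 89.737)²/89.737 = 0.3668
  (92 − 67.158)²/67.158 = 9.1892
  (38 − 34.737)²/34.737 = 0.3065
χ² = 13.6582 + 0.5043 + 12.6351 + 0.4215 + 9.9334 + 0.3668 + 9.1892 + 0.3065 = 47.02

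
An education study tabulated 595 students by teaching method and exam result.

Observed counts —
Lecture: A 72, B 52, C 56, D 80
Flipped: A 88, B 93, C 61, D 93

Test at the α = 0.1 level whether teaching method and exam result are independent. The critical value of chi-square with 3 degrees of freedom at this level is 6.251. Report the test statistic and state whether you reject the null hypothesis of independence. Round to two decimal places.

5.01; fail to reject H₀

Row totals: 260, 335. Column totals: 160, 145, 117, 173. Grand total N = 595.
Expected counts (row total × column total / N):
  Lecture, A: 260×160/595 = 69.916
  Lecture, B: 260×145/595 = 63.361
  Lecture, C: 260×117/595 = 51.126
  Lecture, D: 260×173/595 = 75.597
  Flipped, A: 335×160/595 = 90.084
  Flipped, B: 335×145/595 = 81.639
  Flipped, C: 335×117/595 = 65.874
  Flipped, D: 335×173/595 = 97.403
Contributions (O − E)²/E:
  (72 − 69.916)²/69.916 = 0.0621
  (52 − 63.361)²/63.361 = 2.0371
  (56 − 51.126)²/51.126 = 0.4647
  (80 − 75.597)²/75.597 = 0.2564
  (88 − 90.084)²/90.084 = 0.0482
  (93 − 81.639)²/81.639 = 1.5810
  (61 − 65.874)²/65.874 = 0.3606
  (93 − 97.403)²/97.403 = 0.1990
χ² = 0.0621 + 2.0371 + 0.4647 + 0.2564 + 0.0482 + 1.5810 + 0.3606 + 0.1990 = 5.01
df = (2−1)(4−1) = 3. Since 5.01 < 6.251, fail to reject the null hypothesis of independence at α = 0.1.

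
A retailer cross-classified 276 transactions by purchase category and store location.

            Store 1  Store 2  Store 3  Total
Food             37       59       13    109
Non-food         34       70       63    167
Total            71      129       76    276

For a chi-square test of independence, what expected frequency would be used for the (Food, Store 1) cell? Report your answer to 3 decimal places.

Row total (Food) = 109; column total (Store 1) = 71; grand total N = 276.
Expected count = (row total × column total) / N = 109 × 71 / 276 = 28.040.

28.040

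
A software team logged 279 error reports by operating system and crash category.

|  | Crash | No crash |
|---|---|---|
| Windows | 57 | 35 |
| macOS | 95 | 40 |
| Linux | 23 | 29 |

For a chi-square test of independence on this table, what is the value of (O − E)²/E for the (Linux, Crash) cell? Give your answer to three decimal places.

2.835

Row total (Linux) = 52; column total (Crash) = 175; N = 279.
Expected count E = 52 × 175 / 279 = 32.6165.
Contribution = (O − E)²/E = (23 − 32.6165)² / 32.6165 = 2.835.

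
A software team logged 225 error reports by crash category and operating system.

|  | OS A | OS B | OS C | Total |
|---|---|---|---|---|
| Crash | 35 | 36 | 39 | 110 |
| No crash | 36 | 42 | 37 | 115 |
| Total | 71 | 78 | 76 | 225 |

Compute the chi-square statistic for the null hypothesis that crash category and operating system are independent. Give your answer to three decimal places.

0.417

Grand total N = 225.
Expected counts (row total × column total / N):
  Crash, OS A: 110×71/225 = 34.7111
  Crash, OS B: 110×78/225 = 38.1333
  Crash, OS C: 110×76/225 = 37.1556
  No crash, OS A: 115×71/225 = 36.2889
  No crash, OS B: 115×78/225 = 39.8667
  No crash, OS C: 115×76/225 = 38.8444
Contributions (O − E)²/E:
  (35 − 34.7111)²/34.7111 = 0.0024
  (36 − 38.1333)²/38.1333 = 0.1193
  (39 − 37.1556)²/37.1556 = 0.0916
  (36 − 36.2889)²/36.2889 = 0.0023
  (42 − 39.8667)²/39.8667 = 0.1142
  (37 − 38.8444)²/38.8444 = 0.0876
χ² = 0.0024 + 0.1193 + 0.0916 + 0.0023 + 0.1142 + 0.0876 = 0.417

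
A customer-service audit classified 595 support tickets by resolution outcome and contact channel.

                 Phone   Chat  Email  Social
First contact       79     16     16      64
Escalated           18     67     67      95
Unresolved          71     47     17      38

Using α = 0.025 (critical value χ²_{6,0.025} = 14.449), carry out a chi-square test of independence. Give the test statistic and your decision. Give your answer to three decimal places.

Row totals: 175, 247, 173. Column totals: 168, 130, 100, 197. Grand total N = 595.
Expected counts (row total × column total / N):
  First contact, Phone: 175×168/595 = 49.4118
  First contact, Chat: 175×130/595 = 38.2353
  First contact, Email: 175×100/595 = 29.4118
  First contact, Social: 175×197/595 = 57.9412
  Escalated, Phone: 247×168/595 = 69.7412
  Escalated, Chat: 247×130/595 = 53.9664
  Escalated, Email: 247×100/595 = 41.5126
  Escalated, Social: 247×197/595 = 81.7798
  Unresolved, Phone: 173×168/595 = 48.8471
  Unresolved, Chat: 173×130/595 = 37.7983
  Unresolved, Email: 173×100/595 = 29.0756
  Unresolved, Social: 173×197/595 = 57.2790
Contributions (O − E)²/E:
  (79 − 49.4118)²/49.4118 = 17.7177
  (16 − 38.2353)²/38.2353 = 12.9307
  (16 − 29.4118)²/29.4118 = 6.1158
  (64 − 57.9412)²/57.9412 = 0.6336
  (18 − 69.7412)²/69.7412 = 38.3869
  (67 − 53.9664)²/53.9664 = 3.1478
  (67 − 41.5126)²/41.5126 = 15.6484
  (95 − 81.7798)²/81.7798 = 2.1371
  (71 − 48.8471)²/48.8471 = 10.0467
  (47 − 37.7983)²/37.7983 = 2.2401
  (17 − 29.0756)²/29.0756 = 5.0152
  (38 − 57.2790)²/57.2790 = 6.4889
χ² = 17.7177 + 12.9307 + 6.1158 + 0.6336 + 38.3869 + 3.1478 + 15.6484 + 2.1371 + 10.0467 + 2.2401 + 5.0152 + 6.4889 = 120.509
df = (3−1)(4−1) = 6. Since 120.509 > 14.449, reject the null hypothesis of independence at α = 0.025.

120.509; reject H₀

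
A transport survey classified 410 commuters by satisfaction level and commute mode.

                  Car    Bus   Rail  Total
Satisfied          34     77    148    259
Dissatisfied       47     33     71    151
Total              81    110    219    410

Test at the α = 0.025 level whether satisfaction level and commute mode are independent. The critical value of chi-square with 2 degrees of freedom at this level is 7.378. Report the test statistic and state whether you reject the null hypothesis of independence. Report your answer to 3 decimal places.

19.676; reject H₀

Grand total N = 410.
Expected counts (row total × column total / N):
  Satisfied, Car: 259×81/410 = 51.1683
  Satisfied, Bus: 259×110/410 = 69.4878
  Satisfied, Rail: 259×219/410 = 138.3439
  Dissatisfied, Car: 151×81/410 = 29.8317
  Dissatisfied, Bus: 151×110/410 = 40.5122
  Dissatisfied, Rail: 151×219/410 = 80.6561
Contributions (O − E)²/E:
  (34 − 51.1683)²/51.1683 = 5.7604
  (77 − 69.4878)²/69.4878 = 0.8121
  (148 − 138.3439)²/138.3439 = 0.6740
  (47 − 29.8317)²/29.8317 = 9.8804
  (33 − 40.5122)²/40.5122 = 1.3930
  (71 − 80.6561)²/80.6561 = 1.1560
χ² = 5.7604 + 0.8121 + 0.6740 + 9.8804 + 1.3930 + 1.1560 = 19.676
df = (2−1)(3−1) = 2. Since 19.676 > 7.378, reject the null hypothesis of independence at α = 0.025.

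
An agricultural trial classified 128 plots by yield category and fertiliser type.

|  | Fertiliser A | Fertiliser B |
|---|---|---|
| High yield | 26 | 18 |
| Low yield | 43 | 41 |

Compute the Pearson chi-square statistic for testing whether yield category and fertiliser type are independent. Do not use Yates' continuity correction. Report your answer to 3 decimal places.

0.725

Row totals: 44, 84. Column totals: 69, 59. Grand total N = 128.
Expected counts (row total × column total / N):
  High yield, Fertiliser A: 44×69/128 = 23.7188
  High yield, Fertiliser B: 44×59/128 = 20.2812
  Low yield, Fertiliser A: 84×69/128 = 45.2812
  Low yield, Fertiliser B: 84×59/128 = 38.7188
Contributions (O − E)²/E:
  (26 − 23.7188)²/23.7188 = 0.2194
  (18 − 20.2812)²/20.2812 = 0.2566
  (43 − 45.2812)²/45.2812 = 0.1149
  (41 − 38.7188)²/38.7188 = 0.1344
χ² = 0.2194 + 0.2566 + 0.1149 + 0.1344 = 0.725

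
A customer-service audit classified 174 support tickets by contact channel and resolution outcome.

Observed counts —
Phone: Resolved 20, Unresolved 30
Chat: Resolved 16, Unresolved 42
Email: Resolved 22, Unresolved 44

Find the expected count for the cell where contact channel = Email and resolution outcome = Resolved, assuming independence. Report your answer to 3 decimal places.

22.000

Row total (Email) = 66; column total (Resolved) = 58; grand total N = 174.
Expected count = (row total × column total) / N = 66 × 58 / 174 = 22.000.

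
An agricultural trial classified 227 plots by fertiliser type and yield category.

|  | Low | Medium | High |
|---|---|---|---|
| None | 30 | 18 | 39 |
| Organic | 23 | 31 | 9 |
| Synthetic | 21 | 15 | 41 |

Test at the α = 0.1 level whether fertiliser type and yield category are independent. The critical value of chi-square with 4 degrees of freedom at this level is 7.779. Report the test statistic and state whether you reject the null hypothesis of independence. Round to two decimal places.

29.29; reject H₀

Row totals: 87, 63, 77. Column totals: 74, 64, 89. Grand total N = 227.
Expected counts (row total × column total / N):
  None, Low: 87×74/227 = 28.361
  None, Medium: 87×64/227 = 24.529
  None, High: 87×89/227 = 34.110
  Organic, Low: 63×74/227 = 20.537
  Organic, Medium: 63×64/227 = 17.762
  Organic, High: 63×89/227 = 24.700
  Synthetic, Low: 77×74/227 = 25.101
  Synthetic, Medium: 77×64/227 = 21.709
  Synthetic, High: 77×89/227 = 30.189
Contributions (O − E)²/E:
  (30 − 28.361)²/28.361 = 0.0947
  (18 − 24.529)²/24.529 = 1.7379
  (39 − 34.110)²/34.110 = 0.7010
  (23 − 20.537)²/20.537 = 0.2954
  (31 − 17.762)²/17.762 = 9.8663
  (9 − 24.700)²/24.700 = 9.9794
  (21 − 25.101)²/25.101 = 0.6700
  (15 − 21.709)²/21.709 = 2.0734
  (41 − 30.189)²/30.189 = 3.8715
χ² = 0.0947 + 1.7379 + 0.7010 + 0.2954 + 9.8663 + 9.9794 + 0.6700 + 2.0734 + 3.8715 = 29.29
df = (3−1)(3−1) = 4. Since 29.29 > 7.779, reject the null hypothesis of independence at α = 0.1.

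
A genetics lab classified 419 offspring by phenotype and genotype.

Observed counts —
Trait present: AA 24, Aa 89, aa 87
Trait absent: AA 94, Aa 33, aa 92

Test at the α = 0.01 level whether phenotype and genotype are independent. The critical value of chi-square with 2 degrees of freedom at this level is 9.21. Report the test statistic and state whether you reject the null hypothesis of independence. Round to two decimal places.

Row totals: 200, 219. Column totals: 118, 122, 179. Grand total N = 419.
Expected counts (row total × column total / N):
  Trait present, AA: 200×118/419 = 56.325
  Trait present, Aa: 200×122/419 = 58.234
  Trait present, aa: 200×179/419 = 85.442
  Trait absent, AA: 219×118/419 = 61.675
  Trait absent, Aa: 219×122/419 = 63.766
  Trait absent, aa: 219×179/419 = 93.558
Contributions (O − E)²/E:
  (24 − 56.325)²/56.325 = 18.5514
  (89 − 58.234)²/58.234 = 16.2542
  (87 − 85.442)²/85.442 = 0.0284
  (94 − 61.675)²/61.675 = 16.9421
  (33 − 63.766)²/63.766 = 14.8441
  (92 − 93.558)²/93.558 = 0.0259
χ² = 18.5514 + 16.2542 + 0.0284 + 16.9421 + 14.8441 + 0.0259 = 66.65
df = (2−1)(3−1) = 2. Since 66.65 > 9.21, reject the null hypothesis of independence at α = 0.01.

66.65; reject H₀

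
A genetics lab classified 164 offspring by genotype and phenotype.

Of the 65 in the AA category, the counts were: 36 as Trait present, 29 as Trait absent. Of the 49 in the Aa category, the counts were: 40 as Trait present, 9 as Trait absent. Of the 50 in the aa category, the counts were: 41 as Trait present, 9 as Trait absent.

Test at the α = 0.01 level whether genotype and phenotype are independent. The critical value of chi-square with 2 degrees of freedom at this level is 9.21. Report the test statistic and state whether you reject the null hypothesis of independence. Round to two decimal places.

Row totals: 65, 49, 50. Column totals: 117, 47. Grand total N = 164.
Expected counts (row total × column total / N):
  AA, Trait present: 65×117/164 = 46.372
  AA, Trait absent: 65×47/164 = 18.628
  Aa, Trait present: 49×117/164 = 34.957
  Aa, Trait absent: 49×47/164 = 14.043
  aa, Trait present: 50×117/164 = 35.671
  aa, Trait absent: 50×47/164 = 14.329
Contributions (O − E)²/E:
  (36 − 46.372)²/46.372 = 2.3199
  (29 − 18.628)²/18.628 = 5.7751
  (40 − 34.957)²/34.957 = 0.7275
  (9 − 14.043)²/14.043 = 1.8110
  (41 − 35.671)²/35.671 = 0.7961
  (9 − 14.329)²/14.329 = 1.9819
χ² = 2.3199 + 5.7751 + 0.7275 + 1.8110 + 0.7961 + 1.9819 = 13.41
df = (3−1)(2−1) = 2. Since 13.41 > 9.21, reject the null hypothesis of independence at α = 0.01.

13.41; reject H₀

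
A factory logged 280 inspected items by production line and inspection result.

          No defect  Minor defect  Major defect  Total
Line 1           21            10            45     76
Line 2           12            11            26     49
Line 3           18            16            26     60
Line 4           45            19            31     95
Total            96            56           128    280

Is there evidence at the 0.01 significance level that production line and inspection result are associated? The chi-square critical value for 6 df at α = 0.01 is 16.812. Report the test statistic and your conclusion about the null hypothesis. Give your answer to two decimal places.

17.91; reject H₀

Grand total N = 280.
Expected counts (row total × column total / N):
  Line 1, No defect: 76×96/280 = 26.057
  Line 1, Minor defect: 76×56/280 = 15.200
  Line 1, Major defect: 76×128/280 = 34.743
  Line 2, No defect: 49×96/280 = 16.800
  Line 2, Minor defect: 49×56/280 = 9.800
  Line 2, Major defect: 49×128/280 = 22.400
  Line 3, No defect: 60×96/280 = 20.571
  Line 3, Minor defect: 60×56/280 = 12.000
  Line 3, Major defect: 60×128/280 = 27.429
  Line 4, No defect: 95×96/280 = 32.571
  Line 4, Minor defect: 95×56/280 = 19.000
  Line 4, Major defect: 95×128/280 = 43.429
Contributions (O − E)²/E:
  (21 − 26.057)²/26.057 = 0.9814
  (10 − 15.200)²/15.200 = 1.7789
  (45 − 34.743)²/34.743 = 3.0281
  (12 − 16.800)²/16.800 = 1.3714
  (11 − 9.800)²/9.800 = 0.1469
  (26 − 22.400)²/22.400 = 0.5786
  (18 − 20.571)²/20.571 = 0.3213
  (16 − 12.000)²/12.000 = 1.3333
  (26 − 27.429)²/27.429 = 0.0744
  (45 − 32.571)²/32.571 = 4.7429
  (19 − 19.000)²/19.000 = 0.0000
  (31 − 43.429)²/43.429 = 3.5571
χ² = 0.9814 + 1.7789 + 3.0281 + 1.3714 + 0.1469 + 0.5786 + 0.3213 + 1.3333 + 0.0744 + 4.7429 + 0.0000 + 3.5571 = 17.91
df = (4−1)(3−1) = 6. Since 17.91 > 16.812, reject the null hypothesis of independence at α = 0.01.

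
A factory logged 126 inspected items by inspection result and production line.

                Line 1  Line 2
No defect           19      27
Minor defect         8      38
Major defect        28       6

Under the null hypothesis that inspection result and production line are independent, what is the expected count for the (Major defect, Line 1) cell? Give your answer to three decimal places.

Row total (Major defect) = 34; column total (Line 1) = 55; grand total N = 126.
Expected count = (row total × column total) / N = 34 × 55 / 126 = 14.841.

14.841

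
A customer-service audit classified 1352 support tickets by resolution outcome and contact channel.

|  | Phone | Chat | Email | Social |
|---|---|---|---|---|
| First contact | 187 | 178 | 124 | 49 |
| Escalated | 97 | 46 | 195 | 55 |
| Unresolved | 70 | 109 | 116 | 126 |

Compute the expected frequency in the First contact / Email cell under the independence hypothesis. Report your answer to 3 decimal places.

Row total (First contact) = 538; column total (Email) = 435; grand total N = 1352.
Expected count = (row total × column total) / N = 538 × 435 / 1352 = 173.099.

173.099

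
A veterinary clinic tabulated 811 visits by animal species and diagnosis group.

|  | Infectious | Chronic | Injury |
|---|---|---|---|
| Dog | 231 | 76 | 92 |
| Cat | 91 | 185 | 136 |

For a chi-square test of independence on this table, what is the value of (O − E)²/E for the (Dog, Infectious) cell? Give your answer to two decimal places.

Row total (Dog) = 399; column total (Infectious) = 322; N = 811.
Expected count E = 399 × 322 / 811 = 158.419.
Contribution = (O − E)²/E = (231 − 158.419)² / 158.419 = 33.25.

33.25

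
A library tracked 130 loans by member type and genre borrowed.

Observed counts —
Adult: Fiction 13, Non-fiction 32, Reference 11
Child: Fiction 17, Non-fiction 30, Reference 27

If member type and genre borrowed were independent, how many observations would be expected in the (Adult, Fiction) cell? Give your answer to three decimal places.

12.923

Row total (Adult) = 56; column total (Fiction) = 30; grand total N = 130.
Expected count = (row total × column total) / N = 56 × 30 / 130 = 12.923.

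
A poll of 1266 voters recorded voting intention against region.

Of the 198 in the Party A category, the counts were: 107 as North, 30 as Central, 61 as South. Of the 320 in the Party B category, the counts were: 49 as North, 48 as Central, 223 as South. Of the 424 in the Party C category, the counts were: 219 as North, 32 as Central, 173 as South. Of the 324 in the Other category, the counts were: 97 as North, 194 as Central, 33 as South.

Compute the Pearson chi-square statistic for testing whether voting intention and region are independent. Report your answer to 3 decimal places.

474.352

Row totals: 198, 320, 424, 324. Column totals: 472, 304, 490. Grand total N = 1266.
Expected counts (row total × column total / N):
  Party A, North: 198×472/1266 = 73.81991
  Party A, Central: 198×304/1266 = 47.54502
  Party A, South: 198×490/1266 = 76.63507
  Party B, North: 320×472/1266 = 119.30490
  Party B, Central: 320×304/1266 = 76.84044
  Party B, South: 320×490/1266 = 123.85466
  Party C, North: 424×472/1266 = 158.07899
  Party C, Central: 424×304/1266 = 101.81359
  Party C, South: 424×490/1266 = 164.10742
  Other, North: 324×472/1266 = 120.79621
  Other, Central: 324×304/1266 = 77.80095
  Other, South: 324×490/1266 = 125.40284
Contributions (O − E)²/E:
  (107 − 73.81991)²/73.81991 = 14.9136
  (30 − 47.54502)²/47.54502 = 6.4744
  (61 − 76.63507)²/76.63507 = 3.1899
  (49 − 119.30490)²/119.30490 = 41.4298
  (48 − 76.84044)²/76.84044 = 10.8247
  (223 − 123.85466)²/123.85466 = 79.3656
  (219 − 158.07899)²/158.07899 = 23.4779
  (32 − 101.81359)²/101.81359 = 47.8712
  (173 − 164.10742)²/164.10742 = 0.4819
  (97 − 120.79621)²/120.79621 = 4.6877
  (194 − 77.80095)²/77.80095 = 173.5483
  (33 − 125.40284)²/125.40284 = 68.0869
χ² = 14.9136 + 6.4744 + 3.1899 + 41.4298 + 10.8247 + 79.3656 + 23.4779 + 47.8712 + 0.4819 + 4.6877 + 173.5483 + 68.0869 = 474.352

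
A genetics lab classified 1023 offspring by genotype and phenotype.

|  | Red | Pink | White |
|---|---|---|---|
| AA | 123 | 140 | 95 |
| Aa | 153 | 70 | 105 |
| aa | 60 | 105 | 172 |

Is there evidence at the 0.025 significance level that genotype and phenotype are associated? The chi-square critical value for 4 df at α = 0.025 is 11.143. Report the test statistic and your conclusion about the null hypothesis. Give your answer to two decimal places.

Row totals: 358, 328, 337. Column totals: 336, 315, 372. Grand total N = 1023.
Expected counts (row total × column total / N):
  AA, Red: 358×336/1023 = 117.584
  AA, Pink: 358×315/1023 = 110.235
  AA, White: 358×372/1023 = 130.182
  Aa, Red: 328×336/1023 = 107.730
  Aa, Pink: 328×315/1023 = 100.997
  Aa, White: 328×372/1023 = 119.273
  aa, Red: 337×336/1023 = 110.686
  aa, Pink: 337×315/1023 = 103.768
  aa, White: 337×372/1023 = 122.545
Contributions (O − E)²/E:
  (123 − 117.584)²/117.584 = 0.2495
  (140 − 110.235)²/110.235 = 8.0370
  (95 − 130.182)²/130.182 = 9.5080
  (153 − 107.730)²/107.730 = 19.0232
  (70 − 100.997)²/100.997 = 9.5133
  (105 − 119.273)²/119.273 = 1.7080
  (60 − 110.686)²/110.686 = 23.2104
  (105 − 103.768)²/103.768 = 0.0146
  (172 − 122.545)²/122.545 = 19.9584
χ² = 0.2495 + 8.0370 + 9.5080 + 19.0232 + 9.5133 + 1.7080 + 23.2104 + 0.0146 + 19.9584 = 91.22
df = (3−1)(3−1) = 4. Since 91.22 > 11.143, reject the null hypothesis of independence at α = 0.025.

91.22; reject H₀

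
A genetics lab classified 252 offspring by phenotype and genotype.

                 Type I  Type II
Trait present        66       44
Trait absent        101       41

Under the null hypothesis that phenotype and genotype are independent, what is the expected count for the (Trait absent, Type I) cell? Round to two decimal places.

94.10

Row total (Trait absent) = 142; column total (Type I) = 167; grand total N = 252.
Expected count = (row total × column total) / N = 142 × 167 / 252 = 94.10.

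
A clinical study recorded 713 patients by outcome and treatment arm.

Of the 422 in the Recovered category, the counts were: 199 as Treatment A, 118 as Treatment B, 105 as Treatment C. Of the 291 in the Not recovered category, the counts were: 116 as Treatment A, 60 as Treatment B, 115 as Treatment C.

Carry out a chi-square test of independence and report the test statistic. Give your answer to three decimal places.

Row totals: 422, 291. Column totals: 315, 178, 220. Grand total N = 713.
Expected counts (row total × column total / N):
  Recovered, Treatment A: 422×315/713 = 186.4376
  Recovered, Treatment B: 422×178/713 = 105.3520
  Recovered, Treatment C: 422×220/713 = 130.2104
  Not recovered, Treatment A: 291×315/713 = 128.5624
  Not recovered, Treatment B: 291×178/713 = 72.6480
  Not recovered, Treatment C: 291×220/713 = 89.7896
Contributions (O − E)²/E:
  (199 − 186.4376)²/186.4376 = 0.8465
  (118 − 105.3520)²/105.3520 = 1.5185
  (105 − 130.2104)²/130.2104 = 4.8811
  (116 − 128.5624)²/128.5624 = 1.2275
  (60 − 72.6480)²/72.6480 = 2.2020
  (115 − 89.7896)²/89.7896 = 7.0784
χ² = 0.8465 + 1.5185 + 4.8811 + 1.2275 + 2.2020 + 7.0784 = 17.754

17.754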